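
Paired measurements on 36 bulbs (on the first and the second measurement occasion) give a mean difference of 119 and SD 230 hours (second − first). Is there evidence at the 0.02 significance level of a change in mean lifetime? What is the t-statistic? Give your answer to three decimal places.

H0: μ_d = 0; H1: μ_d ≠ 0 (paired t-test on the differences, two-sided).
t = d̄/(s_d/√n) = 119/(230/√36) = 3.104
df = n − 1 = 35
Two-sided p-value ≈ 0.004
Since p ≈ 0.004 < α = 0.02, reject H0; the data support H1.

3.104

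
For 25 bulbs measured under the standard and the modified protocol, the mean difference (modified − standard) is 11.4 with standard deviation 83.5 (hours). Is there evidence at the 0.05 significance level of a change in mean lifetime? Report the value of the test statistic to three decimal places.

0.683

H0: μ_d = 0; H1: μ_d ≠ 0 (paired t-test on the differences, two-sided).
t = d̄/(s_d/√n) = 11.4/(83.5/√25) = 0.683
df = n − 1 = 24
Two-sided p-value ≈ 0.5014
Since p ≈ 0.5014 > α = 0.05, fail to reject H0; the data do not provide sufficient evidence against H0.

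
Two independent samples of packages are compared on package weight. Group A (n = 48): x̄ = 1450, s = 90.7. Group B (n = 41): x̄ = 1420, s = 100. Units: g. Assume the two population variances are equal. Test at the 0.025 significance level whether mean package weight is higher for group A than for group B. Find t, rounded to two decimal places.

1.48

Let group 1 = group A, group 2 = group B. H0: μ_1 = μ_2; H1: μ_1 > μ_2 (two-sample pooled-variance t-test, right-tailed).
s_p² = [(48−1)·90.7² + (41−1)·100²]/(48+41−2) = 9041.9
t = (1450 − 1420)/√[9041.9·(1/48 + 1/41)] = 1.48
df = n₁ + n₂ − 2 = 87
p-value = P(T ≥ 1.48) ≈ 0.071
Since p ≈ 0.071 > α = 0.025, fail to reject H0; the evidence is not statistically significant.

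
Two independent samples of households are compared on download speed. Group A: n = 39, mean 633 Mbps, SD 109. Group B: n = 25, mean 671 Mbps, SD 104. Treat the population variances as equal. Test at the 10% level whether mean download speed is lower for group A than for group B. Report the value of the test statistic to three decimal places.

Let group 1 = group A, group 2 = group B. H0: μ_1 = μ_2; H1: μ_1 < μ_2 (two-sample pooled-variance t-test, left-tailed).
s_p² = [(39−1)·109² + (25−1)·104²]/(39+25−2) = 11468.7
t = (633 − 671)/√[11468.7·(1/39 + 1/25)] = -1.385
df = n₁ + n₂ − 2 = 62
p-value = P(T ≤ -1.385) ≈ 0.0855
Since p ≈ 0.0855 < α = 0.1, reject H0; the data support H1.

-1.385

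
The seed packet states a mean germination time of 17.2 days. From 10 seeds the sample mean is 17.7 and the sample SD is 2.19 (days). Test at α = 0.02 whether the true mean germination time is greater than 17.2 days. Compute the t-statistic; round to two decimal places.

0.72

H0: μ = 17.2; H1: μ > 17.2 (one-sample t-test, right-tailed).
t = (x̄ − μ₀)/(s/√n) = (17.7 − 17.2)/(2.19/√10) = 0.72
df = n − 1 = 9
p-value = P(T ≥ 0.72) ≈ 0.2443
Since p ≈ 0.2443 > α = 0.02, fail to reject H0; the data do not provide sufficient evidence against H0.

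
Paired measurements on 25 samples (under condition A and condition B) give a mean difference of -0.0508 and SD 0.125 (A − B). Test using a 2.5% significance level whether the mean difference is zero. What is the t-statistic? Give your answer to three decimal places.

H0: μ_d = 0; H1: μ_d ≠ 0 (paired t-test on the differences, two-sided).
t = d̄/(s_d/√n) = -0.0508/(0.125/√25) = -2.032
df = n − 1 = 24
Two-sided p-value ≈ 0.053
Since p ≈ 0.053 > α = 0.025, fail to reject H0; the evidence is not statistically significant.

-2.032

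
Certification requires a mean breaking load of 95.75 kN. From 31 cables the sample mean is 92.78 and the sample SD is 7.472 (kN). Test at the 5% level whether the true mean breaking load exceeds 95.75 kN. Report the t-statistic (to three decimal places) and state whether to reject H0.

t = -2.213; fail to reject H0

H0: μ = 95.75; H1: μ > 95.75 (one-sample t-test, right-tailed).
t = (x̄ − μ₀)/(s/√n) = (92.78 − 95.75)/(7.472/√31) = -2.213
df = n − 1 = 30
p-value = P(T ≥ -2.213) ≈ 0.9827
Since p ≈ 0.9827 > α = 0.05, fail to reject H0; the evidence is not statistically significant.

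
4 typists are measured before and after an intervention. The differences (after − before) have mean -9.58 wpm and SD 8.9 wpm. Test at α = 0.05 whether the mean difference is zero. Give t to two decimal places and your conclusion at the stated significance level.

t = -2.15; fail to reject H0

H0: μ_d = 0; H1: μ_d ≠ 0 (paired t-test on the differences, two-sided).
t = d̄/(s_d/√n) = -9.58/(8.9/√4) = -2.15
df = n − 1 = 3
Two-sided p-value ≈ 0.120
Since p ≈ 0.120 > α = 0.05, fail to reject H0; the evidence is not statistically significant.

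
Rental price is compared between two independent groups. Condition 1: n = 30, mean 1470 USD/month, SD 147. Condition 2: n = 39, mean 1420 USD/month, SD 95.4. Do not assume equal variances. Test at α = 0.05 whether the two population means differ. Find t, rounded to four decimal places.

1.6191

Let group 1 = condition 1, group 2 = condition 2. H0: μ_1 = μ_2; H1: μ_1 ≠ μ_2 (Welch's two-sample t-test, two-sided).
t = (x̄_1 − x̄_2)/√(s_1²/n_1 + s_2²/n_2) = (1470 − 1420)/√(147²/30 + 95.4²/39) = 1.6191
Welch–Satterthwaite df ≈ 47.06
Two-sided p-value ≈ 0.1121
Since p ≈ 0.1121 > α = 0.05, fail to reject H0; the data do not provide sufficient evidence against H0.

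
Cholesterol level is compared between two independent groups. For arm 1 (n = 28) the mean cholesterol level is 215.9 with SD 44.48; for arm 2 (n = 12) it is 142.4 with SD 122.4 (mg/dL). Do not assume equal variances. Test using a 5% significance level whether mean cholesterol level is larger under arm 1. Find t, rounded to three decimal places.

Let group 1 = arm 1, group 2 = arm 2. H0: μ_1 = μ_2; H1: μ_1 > μ_2 (Welch's two-sample t-test, right-tailed).
t = (x̄_1 − x̄_2)/√(s_1²/n_1 + s_2²/n_2) = (215.9 − 142.4)/√(44.48²/28 + 122.4²/12) = 2.024
Welch–Satterthwaite df ≈ 12.26
p-value = P(T ≥ 2.024) ≈ 0.033
Since p ≈ 0.033 < α = 0.05, reject H0; the data support H1.

2.024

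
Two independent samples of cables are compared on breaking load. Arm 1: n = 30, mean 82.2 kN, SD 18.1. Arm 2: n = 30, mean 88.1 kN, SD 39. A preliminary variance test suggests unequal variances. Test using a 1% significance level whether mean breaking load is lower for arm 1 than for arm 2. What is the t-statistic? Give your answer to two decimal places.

-0.75

Let group 1 = arm 1, group 2 = arm 2. H0: μ_1 = μ_2; H1: μ_1 < μ_2 (Welch's two-sample t-test, left-tailed).
t = (x̄_1 − x̄_2)/√(s_1²/n_1 + s_2²/n_2) = (82.2 − 88.1)/√(18.1²/30 + 39²/30) = -0.75
Welch–Satterthwaite df ≈ 40.94
p-value = P(T ≤ -0.75) ≈ 0.2283
Since p ≈ 0.2283 > α = 0.01, fail to reject H0; the data do not provide sufficient evidence against H0.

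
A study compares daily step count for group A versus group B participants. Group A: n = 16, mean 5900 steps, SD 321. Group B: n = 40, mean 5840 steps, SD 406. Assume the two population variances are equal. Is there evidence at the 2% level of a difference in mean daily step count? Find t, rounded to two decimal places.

0.53

Let group 1 = group A, group 2 = group B. H0: μ_1 = μ_2; H1: μ_1 ≠ μ_2 (two-sample pooled-variance t-test, two-sided).
s_p² = [(16−1)·321² + (40−1)·406²]/(16+40−2) = 147671
t = (5900 − 5840)/√[147671·(1/16 + 1/40)] = 0.53
df = n₁ + n₂ − 2 = 54
Two-sided p-value ≈ 0.5998
Since p ≈ 0.5998 > α = 0.02, fail to reject H0; the evidence is not statistically significant.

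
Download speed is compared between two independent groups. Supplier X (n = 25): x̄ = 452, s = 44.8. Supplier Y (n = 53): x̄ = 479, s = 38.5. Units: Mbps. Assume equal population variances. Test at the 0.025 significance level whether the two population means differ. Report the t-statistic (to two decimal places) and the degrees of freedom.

Let group 1 = supplier X, group 2 = supplier Y. H0: μ_1 = μ_2; H1: μ_1 ≠ μ_2 (two-sample pooled-variance t-test, two-sided).
s_p² = [(25−1)·44.8² + (53−1)·38.5²]/(25+53−2) = 1647.97
t = (452 − 479)/√[1647.97·(1/25 + 1/53)] = -2.74
df = n₁ + n₂ − 2 = 76
Two-sided p-value ≈ 0.008
Since p ≈ 0.008 < α = 0.025, reject H0; the evidence is statistically significant.

t = -2.74, df = 76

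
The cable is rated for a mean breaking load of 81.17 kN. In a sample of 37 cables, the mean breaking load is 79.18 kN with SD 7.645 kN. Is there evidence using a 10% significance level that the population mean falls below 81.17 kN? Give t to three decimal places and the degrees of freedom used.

t = -1.583, df = 36

H0: μ = 81.17; H1: μ < 81.17 (one-sample t-test, left-tailed).
t = (x̄ − μ₀)/(s/√n) = (79.18 − 81.17)/(7.645/√37) = -1.583
df = n − 1 = 36
p-value = P(T ≤ -1.583) ≈ 0.0610
Since p ≈ 0.0610 < α = 0.1, reject H0; the evidence is statistically significant.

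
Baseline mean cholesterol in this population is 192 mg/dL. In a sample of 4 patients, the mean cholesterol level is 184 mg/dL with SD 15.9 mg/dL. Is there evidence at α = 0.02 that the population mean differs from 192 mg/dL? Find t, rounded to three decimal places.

H0: μ = 192; H1: μ ≠ 192 (one-sample t-test, two-sided).
t = (x̄ − μ₀)/(s/√n) = (184 − 192)/(15.9/√4) = -1.006
df = n − 1 = 3
Two-sided p-value ≈ 0.3884
Since p ≈ 0.3884 > α = 0.02, fail to reject H0; the data do not provide sufficient evidence against H0.

-1.006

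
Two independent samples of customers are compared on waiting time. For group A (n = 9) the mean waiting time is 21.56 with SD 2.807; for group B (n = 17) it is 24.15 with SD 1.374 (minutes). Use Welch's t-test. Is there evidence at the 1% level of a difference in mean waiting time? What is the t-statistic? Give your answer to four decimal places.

-2.6076

Let group 1 = group A, group 2 = group B. H0: μ_1 = μ_2; H1: μ_1 ≠ μ_2 (Welch's two-sample t-test, two-sided).
t = (x̄_1 − x̄_2)/√(s_1²/n_1 + s_2²/n_2) = (21.56 − 24.15)/√(2.807²/9 + 1.374²/17) = -2.6076
Welch–Satterthwaite df ≈ 10.08
Two-sided p-value ≈ 0.026
Since p ≈ 0.026 > α = 0.01, fail to reject H0; the evidence is not statistically significant.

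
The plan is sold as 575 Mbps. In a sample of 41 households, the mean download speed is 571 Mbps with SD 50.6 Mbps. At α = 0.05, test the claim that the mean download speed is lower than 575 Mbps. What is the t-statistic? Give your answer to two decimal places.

H0: μ = 575; H1: μ < 575 (one-sample t-test, left-tailed).
t = (x̄ − μ₀)/(s/√n) = (571 − 575)/(50.6/√41) = -0.51
df = n − 1 = 40
p-value = P(T ≤ -0.51) ≈ 0.308
Since p ≈ 0.308 > α = 0.05, fail to reject H0; the evidence is not statistically significant.

-0.51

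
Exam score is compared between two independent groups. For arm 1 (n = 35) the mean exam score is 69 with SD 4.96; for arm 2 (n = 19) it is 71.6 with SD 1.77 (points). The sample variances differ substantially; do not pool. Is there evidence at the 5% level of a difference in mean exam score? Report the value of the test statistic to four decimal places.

-2.7910

Let group 1 = arm 1, group 2 = arm 2. H0: μ_1 = μ_2; H1: μ_1 ≠ μ_2 (Welch's two-sample t-test, two-sided).
t = (x̄_1 − x̄_2)/√(s_1²/n_1 + s_2²/n_2) = (69 − 71.6)/√(4.96²/35 + 1.77²/19) = -2.7910
Welch–Satterthwaite df ≈ 46.94
Two-sided p-value ≈ 0.0076
Since p ≈ 0.0076 < α = 0.05, reject H0; the evidence is statistically significant.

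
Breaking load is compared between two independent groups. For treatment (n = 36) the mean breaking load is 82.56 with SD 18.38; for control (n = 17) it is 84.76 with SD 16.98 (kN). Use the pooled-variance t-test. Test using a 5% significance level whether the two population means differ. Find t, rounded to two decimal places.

Let group 1 = treatment, group 2 = control. H0: μ_1 = μ_2; H1: μ_1 ≠ μ_2 (two-sample pooled-variance t-test, two-sided).
s_p² = [(36−1)·18.38² + (17−1)·16.98²]/(36+17−2) = 322.294
t = (82.56 − 84.76)/√[322.294·(1/36 + 1/17)] = -0.42
df = n₁ + n₂ − 2 = 51
Two-sided p-value ≈ 0.6788
Since p ≈ 0.6788 > α = 0.05, fail to reject H0; the data do not provide sufficient evidence against H0.

-0.42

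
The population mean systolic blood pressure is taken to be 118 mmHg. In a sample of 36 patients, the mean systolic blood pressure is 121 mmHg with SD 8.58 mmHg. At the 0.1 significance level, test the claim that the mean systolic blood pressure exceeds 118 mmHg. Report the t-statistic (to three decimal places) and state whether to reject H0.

t = 2.098; reject H0

H0: μ = 118; H1: μ > 118 (one-sample t-test, right-tailed).
t = (x̄ − μ₀)/(s/√n) = (121 − 118)/(8.58/√36) = 2.098
df = n − 1 = 35
p-value = P(T ≥ 2.098) ≈ 0.0216
Since p ≈ 0.0216 < α = 0.1, reject H0; the data support H1.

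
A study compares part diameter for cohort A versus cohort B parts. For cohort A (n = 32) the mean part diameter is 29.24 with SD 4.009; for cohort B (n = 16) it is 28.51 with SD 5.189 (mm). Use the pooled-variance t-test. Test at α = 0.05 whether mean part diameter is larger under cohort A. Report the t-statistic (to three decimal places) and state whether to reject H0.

Let group 1 = cohort A, group 2 = cohort B. H0: μ_1 = μ_2; H1: μ_1 > μ_2 (two-sample pooled-variance t-test, right-tailed).
s_p² = [(32−1)·4.009² + (16−1)·5.189²]/(32+16−2) = 19.6113
t = (29.24 − 28.51)/√[19.6113·(1/32 + 1/16)] = 0.538
df = n₁ + n₂ − 2 = 46
p-value = P(T ≥ 0.538) ≈ 0.296
Since p ≈ 0.296 > α = 0.05, fail to reject H0; the evidence is not statistically significant.

t = 0.538; fail to reject H0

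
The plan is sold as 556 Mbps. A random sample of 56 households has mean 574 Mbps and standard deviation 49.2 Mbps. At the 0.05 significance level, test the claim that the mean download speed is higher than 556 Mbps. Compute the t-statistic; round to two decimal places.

H0: μ = 556; H1: μ > 556 (one-sample t-test, right-tailed).
t = (x̄ − μ₀)/(s/√n) = (574 − 556)/(49.2/√56) = 2.74
df = n − 1 = 55
p-value = P(T ≥ 2.74) ≈ 0.004
Since p ≈ 0.004 < α = 0.05, reject H0; the data support H1.

2.74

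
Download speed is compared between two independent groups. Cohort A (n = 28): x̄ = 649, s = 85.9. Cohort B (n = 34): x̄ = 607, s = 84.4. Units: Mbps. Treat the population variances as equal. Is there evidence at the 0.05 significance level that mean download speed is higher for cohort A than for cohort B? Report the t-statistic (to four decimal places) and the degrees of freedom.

Let group 1 = cohort A, group 2 = cohort B. H0: μ_1 = μ_2; H1: μ_1 > μ_2 (two-sample pooled-variance t-test, right-tailed).
s_p² = [(28−1)·85.9² + (34−1)·84.4²]/(28+34−2) = 7238.31
t = (649 − 607)/√[7238.31·(1/28 + 1/34)] = 1.9344
df = n₁ + n₂ − 2 = 60
p-value = P(T ≥ 1.9344) ≈ 0.0289
Since p ≈ 0.0289 < α = 0.05, reject H0; the evidence is statistically significant.

t = 1.9344, df = 60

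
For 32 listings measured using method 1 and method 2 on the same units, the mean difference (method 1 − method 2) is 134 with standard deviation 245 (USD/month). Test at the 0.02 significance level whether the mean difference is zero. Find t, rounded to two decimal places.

H0: μ_d = 0; H1: μ_d ≠ 0 (paired t-test on the differences, two-sided).
t = d̄/(s_d/√n) = 134/(245/√32) = 3.09
df = n − 1 = 31
Two-sided p-value ≈ 0.0042
Since p ≈ 0.0042 < α = 0.02, reject H0; the evidence is statistically significant.

3.09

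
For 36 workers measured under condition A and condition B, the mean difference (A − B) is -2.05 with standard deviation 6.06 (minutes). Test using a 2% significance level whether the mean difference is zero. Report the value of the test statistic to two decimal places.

H0: μ_d = 0; H1: μ_d ≠ 0 (paired t-test on the differences, two-sided).
t = d̄/(s_d/√n) = -2.05/(6.06/√36) = -2.03
df = n − 1 = 35
Two-sided p-value ≈ 0.0500
Since p ≈ 0.0500 > α = 0.02, fail to reject H0; the evidence is not statistically significant.

-2.03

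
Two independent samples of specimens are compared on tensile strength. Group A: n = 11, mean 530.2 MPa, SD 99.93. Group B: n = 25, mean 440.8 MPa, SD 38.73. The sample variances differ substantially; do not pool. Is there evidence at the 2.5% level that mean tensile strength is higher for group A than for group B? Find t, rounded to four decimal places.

2.8737

Let group 1 = group A, group 2 = group B. H0: μ_1 = μ_2; H1: μ_1 > μ_2 (Welch's two-sample t-test, right-tailed).
t = (x̄_1 − x̄_2)/√(s_1²/n_1 + s_2²/n_2) = (530.2 − 440.8)/√(99.93²/11 + 38.73²/25) = 2.8737
Welch–Satterthwaite df ≈ 11.34
p-value = P(T ≥ 2.8737) ≈ 0.007
Since p ≈ 0.007 < α = 0.025, reject H0; the data support H1.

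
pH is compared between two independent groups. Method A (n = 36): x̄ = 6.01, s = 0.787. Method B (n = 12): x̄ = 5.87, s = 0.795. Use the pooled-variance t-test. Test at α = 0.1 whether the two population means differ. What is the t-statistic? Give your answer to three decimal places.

Let group 1 = method A, group 2 = method B. H0: μ_1 = μ_2; H1: μ_1 ≠ μ_2 (two-sample pooled-variance t-test, two-sided).
s_p² = [(36−1)·0.787² + (12−1)·0.795²]/(36+12−2) = 0.622395
t = (6.01 − 5.87)/√[0.622395·(1/36 + 1/12)] = 0.532
df = n₁ + n₂ − 2 = 46
Two-sided p-value ≈ 0.5970
Since p ≈ 0.5970 > α = 0.1, fail to reject H0; the evidence is not statistically significant.

0.532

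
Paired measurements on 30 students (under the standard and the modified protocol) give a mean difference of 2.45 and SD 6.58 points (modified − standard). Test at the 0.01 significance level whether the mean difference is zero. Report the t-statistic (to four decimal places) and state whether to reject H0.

H0: μ_d = 0; H1: μ_d ≠ 0 (paired t-test on the differences, two-sided).
t = d̄/(s_d/√n) = 2.45/(6.58/√30) = 2.0394
df = n − 1 = 29
Two-sided p-value ≈ 0.051
Since p ≈ 0.051 > α = 0.01, fail to reject H0; the evidence is not statistically significant.

t = 2.0394; fail to reject H0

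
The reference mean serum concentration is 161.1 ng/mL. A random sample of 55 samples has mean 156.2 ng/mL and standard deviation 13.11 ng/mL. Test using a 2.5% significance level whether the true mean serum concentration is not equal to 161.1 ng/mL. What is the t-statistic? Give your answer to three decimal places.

H0: μ = 161.1; H1: μ ≠ 161.1 (one-sample t-test, two-sided).
t = (x̄ − μ₀)/(s/√n) = (156.2 − 161.1)/(13.11/√55) = -2.772
df = n − 1 = 54
Two-sided p-value ≈ 0.0076
Since p ≈ 0.0076 < α = 0.025, reject H0; the evidence is statistically significant.

-2.772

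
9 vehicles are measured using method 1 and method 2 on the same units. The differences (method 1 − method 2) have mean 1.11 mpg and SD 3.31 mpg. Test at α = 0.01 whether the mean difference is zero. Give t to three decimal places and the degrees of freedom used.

H0: μ_d = 0; H1: μ_d ≠ 0 (paired t-test on the differences, two-sided).
t = d̄/(s_d/√n) = 1.11/(3.31/√9) = 1.006
df = n − 1 = 8
Two-sided p-value ≈ 0.3439
Since p ≈ 0.3439 > α = 0.01, fail to reject H0; the data do not provide sufficient evidence against H0.

t = 1.006, df = 8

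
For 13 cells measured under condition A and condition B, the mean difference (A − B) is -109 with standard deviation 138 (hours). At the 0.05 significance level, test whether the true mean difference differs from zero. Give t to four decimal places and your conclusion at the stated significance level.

t = -2.8479; reject H0

H0: μ_d = 0; H1: μ_d ≠ 0 (paired t-test on the differences, two-sided).
t = d̄/(s_d/√n) = -109/(138/√13) = -2.8479
df = n − 1 = 12
Two-sided p-value ≈ 0.015
Since p ≈ 0.015 < α = 0.05, reject H0; the data support H1.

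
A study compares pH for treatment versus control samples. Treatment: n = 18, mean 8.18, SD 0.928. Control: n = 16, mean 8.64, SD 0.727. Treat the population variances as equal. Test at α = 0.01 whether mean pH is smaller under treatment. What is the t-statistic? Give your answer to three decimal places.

-1.594

Let group 1 = treatment, group 2 = control. H0: μ_1 = μ_2; H1: μ_1 < μ_2 (two-sample pooled-variance t-test, left-tailed).
s_p² = [(18−1)·0.928² + (16−1)·0.727²]/(18+16−2) = 0.705252
t = (8.18 − 8.64)/√[0.705252·(1/18 + 1/16)] = -1.594
df = n₁ + n₂ − 2 = 32
p-value = P(T ≤ -1.594) ≈ 0.060
Since p ≈ 0.060 > α = 0.01, fail to reject H0; the data do not provide sufficient evidence against H0.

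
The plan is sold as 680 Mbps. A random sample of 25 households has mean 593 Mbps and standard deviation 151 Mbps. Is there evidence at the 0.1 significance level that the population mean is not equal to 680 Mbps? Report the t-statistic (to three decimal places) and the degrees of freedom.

H0: μ = 680; H1: μ ≠ 680 (one-sample t-test, two-sided).
t = (x̄ − μ₀)/(s/√n) = (593 − 680)/(151/√25) = -2.881
df = n − 1 = 24
Two-sided p-value ≈ 0.008
Since p ≈ 0.008 < α = 0.1, reject H0; the evidence is statistically significant.

t = -2.881, df = 24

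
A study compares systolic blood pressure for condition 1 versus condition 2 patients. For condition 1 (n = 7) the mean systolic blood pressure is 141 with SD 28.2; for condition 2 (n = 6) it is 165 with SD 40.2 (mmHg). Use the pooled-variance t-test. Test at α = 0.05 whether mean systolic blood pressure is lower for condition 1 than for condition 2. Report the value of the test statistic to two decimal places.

Let group 1 = condition 1, group 2 = condition 2. H0: μ_1 = μ_2; H1: μ_1 < μ_2 (two-sample pooled-variance t-test, left-tailed).
s_p² = [(7−1)·28.2² + (6−1)·40.2²]/(7+6−2) = 1168.33
t = (141 − 165)/√[1168.33·(1/7 + 1/6)] = -1.26
df = n₁ + n₂ − 2 = 11
p-value = P(T ≤ -1.26) ≈ 0.1165
Since p ≈ 0.1165 > α = 0.05, fail to reject H0; the evidence is not statistically significant.

-1.26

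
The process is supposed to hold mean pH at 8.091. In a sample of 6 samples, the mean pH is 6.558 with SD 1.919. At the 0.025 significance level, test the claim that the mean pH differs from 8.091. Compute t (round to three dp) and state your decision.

H0: μ = 8.091; H1: μ ≠ 8.091 (one-sample t-test, two-sided).
t = (x̄ − μ₀)/(s/√n) = (6.558 − 8.091)/(1.919/√6) = -1.957
df = n − 1 = 5
Two-sided p-value ≈ 0.108
Since p ≈ 0.108 > α = 0.025, fail to reject H0; the data do not provide sufficient evidence against H0.

t = -1.957; fail to reject H0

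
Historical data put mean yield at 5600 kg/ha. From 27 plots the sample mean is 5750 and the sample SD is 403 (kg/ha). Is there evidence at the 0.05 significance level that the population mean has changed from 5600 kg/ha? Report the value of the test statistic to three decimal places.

1.934

H0: μ = 5600; H1: μ ≠ 5600 (one-sample t-test, two-sided).
t = (x̄ − μ₀)/(s/√n) = (5750 − 5600)/(403/√27) = 1.934
df = n − 1 = 26
Two-sided p-value ≈ 0.064
Since p ≈ 0.064 > α = 0.05, fail to reject H0; the evidence is not statistically significant.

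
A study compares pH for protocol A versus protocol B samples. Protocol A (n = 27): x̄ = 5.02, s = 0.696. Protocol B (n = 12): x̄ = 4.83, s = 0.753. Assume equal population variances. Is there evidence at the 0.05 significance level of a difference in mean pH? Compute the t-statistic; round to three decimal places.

Let group 1 = protocol A, group 2 = protocol B. H0: μ_1 = μ_2; H1: μ_1 ≠ μ_2 (two-sample pooled-variance t-test, two-sided).
s_p² = [(27−1)·0.696² + (12−1)·0.753²]/(27+12−2) = 0.508971
t = (5.02 − 4.83)/√[0.508971·(1/27 + 1/12)] = 0.768
df = n₁ + n₂ − 2 = 37
Two-sided p-value ≈ 0.4476
Since p ≈ 0.4476 > α = 0.05, fail to reject H0; the evidence is not statistically significant.

0.768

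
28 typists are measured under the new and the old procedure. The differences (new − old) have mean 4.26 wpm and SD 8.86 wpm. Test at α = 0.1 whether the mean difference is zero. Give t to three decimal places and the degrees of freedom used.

H0: μ_d = 0; H1: μ_d ≠ 0 (paired t-test on the differences, two-sided).
t = d̄/(s_d/√n) = 4.26/(8.86/√28) = 2.544
df = n − 1 = 27
Two-sided p-value ≈ 0.0170
Since p ≈ 0.0170 < α = 0.1, reject H0; the data support H1.

t = 2.544, df = 27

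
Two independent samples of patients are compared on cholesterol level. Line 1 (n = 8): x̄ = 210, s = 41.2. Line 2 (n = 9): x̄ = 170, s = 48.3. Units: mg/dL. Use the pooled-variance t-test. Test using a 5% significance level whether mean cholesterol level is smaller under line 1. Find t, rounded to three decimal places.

1.824

Let group 1 = line 1, group 2 = line 2. H0: μ_1 = μ_2; H1: μ_1 < μ_2 (two-sample pooled-variance t-test, left-tailed).
s_p² = [(8−1)·41.2² + (9−1)·48.3²]/(8+9−2) = 2036.35
t = (210 − 170)/√[2036.35·(1/8 + 1/9)] = 1.824
df = n₁ + n₂ − 2 = 15
p-value = P(T ≤ 1.824) ≈ 0.956
Since p ≈ 0.956 > α = 0.05, fail to reject H0; the data do not provide sufficient evidence against H0.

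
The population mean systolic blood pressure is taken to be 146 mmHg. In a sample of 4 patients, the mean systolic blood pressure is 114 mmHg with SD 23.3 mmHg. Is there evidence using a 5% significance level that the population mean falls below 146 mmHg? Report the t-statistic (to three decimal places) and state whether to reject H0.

H0: μ = 146; H1: μ < 146 (one-sample t-test, left-tailed).
t = (x̄ − μ₀)/(s/√n) = (114 − 146)/(23.3/√4) = -2.747
df = n − 1 = 3
p-value = P(T ≤ -2.747) ≈ 0.0355
Since p ≈ 0.0355 < α = 0.05, reject H0; the evidence is statistically significant.

t = -2.747; reject H0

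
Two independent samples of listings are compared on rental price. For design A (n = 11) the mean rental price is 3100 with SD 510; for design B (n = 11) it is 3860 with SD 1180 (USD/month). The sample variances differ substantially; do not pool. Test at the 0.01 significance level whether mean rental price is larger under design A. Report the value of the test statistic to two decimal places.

-1.96

Let group 1 = design A, group 2 = design B. H0: μ_1 = μ_2; H1: μ_1 > μ_2 (Welch's two-sample t-test, right-tailed).
t = (x̄_1 − x̄_2)/√(s_1²/n_1 + s_2²/n_2) = (3100 − 3860)/√(510²/11 + 1180²/11) = -1.96
Welch–Satterthwaite df ≈ 13.61
p-value = P(T ≥ -1.96) ≈ 0.9647
Since p ≈ 0.9647 > α = 0.01, fail to reject H0; the data do not provide sufficient evidence against H0.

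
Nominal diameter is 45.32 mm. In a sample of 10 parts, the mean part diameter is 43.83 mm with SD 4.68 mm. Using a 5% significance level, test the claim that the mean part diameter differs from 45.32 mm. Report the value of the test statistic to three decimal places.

-1.007

H0: μ = 45.32; H1: μ ≠ 45.32 (one-sample t-test, two-sided).
t = (x̄ − μ₀)/(s/√n) = (43.83 − 45.32)/(4.68/√10) = -1.007
df = n − 1 = 9
Two-sided p-value ≈ 0.340
Since p ≈ 0.340 > α = 0.05, fail to reject H0; the data do not provide sufficient evidence against H0.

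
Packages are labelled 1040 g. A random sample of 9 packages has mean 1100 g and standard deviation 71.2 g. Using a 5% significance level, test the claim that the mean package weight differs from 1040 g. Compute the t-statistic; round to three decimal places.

2.528

H0: μ = 1040; H1: μ ≠ 1040 (one-sample t-test, two-sided).
t = (x̄ − μ₀)/(s/√n) = (1100 − 1040)/(71.2/√9) = 2.528
df = n − 1 = 8
Two-sided p-value ≈ 0.0354
Since p ≈ 0.0354 < α = 0.05, reject H0; the data support H1.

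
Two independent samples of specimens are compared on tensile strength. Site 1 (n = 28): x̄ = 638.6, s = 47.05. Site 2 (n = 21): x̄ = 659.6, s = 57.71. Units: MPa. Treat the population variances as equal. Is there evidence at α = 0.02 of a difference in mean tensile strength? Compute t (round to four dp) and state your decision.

t = -1.4029; fail to reject H0

Let group 1 = site 1, group 2 = site 2. H0: μ_1 = μ_2; H1: μ_1 ≠ μ_2 (two-sample pooled-variance t-test, two-sided).
s_p² = [(28−1)·47.05² + (21−1)·57.71²]/(28+21−2) = 2688.91
t = (638.6 − 659.6)/√[2688.91·(1/28 + 1/21)] = -1.4029
df = n₁ + n₂ − 2 = 47
Two-sided p-value ≈ 0.1672
Since p ≈ 0.1672 > α = 0.02, fail to reject H0; the data do not provide sufficient evidence against H0.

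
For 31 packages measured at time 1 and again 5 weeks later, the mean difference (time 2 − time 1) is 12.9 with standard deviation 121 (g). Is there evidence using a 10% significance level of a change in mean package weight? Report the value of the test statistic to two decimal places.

0.59

H0: μ_d = 0; H1: μ_d ≠ 0 (paired t-test on the differences, two-sided).
t = d̄/(s_d/√n) = 12.9/(121/√31) = 0.59
df = n − 1 = 30
Two-sided p-value ≈ 0.5572
Since p ≈ 0.5572 > α = 0.1, fail to reject H0; the evidence is not statistically significant.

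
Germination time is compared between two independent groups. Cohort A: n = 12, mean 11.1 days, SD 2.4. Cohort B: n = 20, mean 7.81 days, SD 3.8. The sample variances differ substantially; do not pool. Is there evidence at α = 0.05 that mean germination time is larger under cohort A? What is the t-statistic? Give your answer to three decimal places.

3.001

Let group 1 = cohort A, group 2 = cohort B. H0: μ_1 = μ_2; H1: μ_1 > μ_2 (Welch's two-sample t-test, right-tailed).
t = (x̄_1 − x̄_2)/√(s_1²/n_1 + s_2²/n_2) = (11.1 − 7.81)/√(2.4²/12 + 3.8²/20) = 3.001
Welch–Satterthwaite df ≈ 29.86
p-value = P(T ≥ 3.001) ≈ 0.0027
Since p ≈ 0.0027 < α = 0.05, reject H0; the evidence is statistically significant.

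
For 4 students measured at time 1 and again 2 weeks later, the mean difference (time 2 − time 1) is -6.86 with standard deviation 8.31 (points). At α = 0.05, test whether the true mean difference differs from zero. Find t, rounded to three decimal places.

-1.651

H0: μ_d = 0; H1: μ_d ≠ 0 (paired t-test on the differences, two-sided).
t = d̄/(s_d/√n) = -6.86/(8.31/√4) = -1.651
df = n − 1 = 3
Two-sided p-value ≈ 0.197
Since p ≈ 0.197 > α = 0.05, fail to reject H0; the evidence is not statistically significant.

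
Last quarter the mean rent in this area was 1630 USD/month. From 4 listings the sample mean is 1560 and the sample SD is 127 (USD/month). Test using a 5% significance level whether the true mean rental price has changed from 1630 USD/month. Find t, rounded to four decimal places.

-1.1024

H0: μ = 1630; H1: μ ≠ 1630 (one-sample t-test, two-sided).
t = (x̄ − μ₀)/(s/√n) = (1560 − 1630)/(127/√4) = -1.1024
df = n − 1 = 3
Two-sided p-value ≈ 0.351
Since p ≈ 0.351 > α = 0.05, fail to reject H0; the data do not provide sufficient evidence against H0.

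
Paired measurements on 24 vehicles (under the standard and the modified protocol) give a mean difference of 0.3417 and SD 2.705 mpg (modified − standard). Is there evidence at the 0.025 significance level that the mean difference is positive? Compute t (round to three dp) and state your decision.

t = 0.619; fail to reject H0

H0: μ_d = 0; H1: μ_d > 0 (paired t-test on the differences, right-tailed).
t = d̄/(s_d/√n) = 0.3417/(2.705/√24) = 0.619
df = n − 1 = 23
p-value = P(T ≥ 0.619) ≈ 0.2710
Since p ≈ 0.2710 > α = 0.025, fail to reject H0; the data do not provide sufficient evidence against H0.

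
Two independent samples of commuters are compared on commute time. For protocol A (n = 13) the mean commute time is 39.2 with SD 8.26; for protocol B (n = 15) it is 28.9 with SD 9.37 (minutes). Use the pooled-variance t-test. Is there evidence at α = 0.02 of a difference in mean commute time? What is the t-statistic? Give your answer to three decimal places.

3.063

Let group 1 = protocol A, group 2 = protocol B. H0: μ_1 = μ_2; H1: μ_1 ≠ μ_2 (two-sample pooled-variance t-test, two-sided).
s_p² = [(13−1)·8.26² + (15−1)·9.37²]/(13+15−2) = 78.7649
t = (39.2 − 28.9)/√[78.7649·(1/13 + 1/15)] = 3.063
df = n₁ + n₂ − 2 = 26
Two-sided p-value ≈ 0.0051
Since p ≈ 0.0051 < α = 0.02, reject H0; the data support H1.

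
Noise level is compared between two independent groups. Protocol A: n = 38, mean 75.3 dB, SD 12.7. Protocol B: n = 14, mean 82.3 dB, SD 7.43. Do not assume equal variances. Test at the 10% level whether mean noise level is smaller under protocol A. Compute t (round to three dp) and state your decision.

Let group 1 = protocol A, group 2 = protocol B. H0: μ_1 = μ_2; H1: μ_1 < μ_2 (Welch's two-sample t-test, left-tailed).
t = (x̄_1 − x̄_2)/√(s_1²/n_1 + s_2²/n_2) = (75.3 − 82.3)/√(12.7²/38 + 7.43²/14) = -2.446
Welch–Satterthwaite df ≈ 39.83
p-value = P(T ≤ -2.446) ≈ 0.009
Since p ≈ 0.009 < α = 0.1, reject H0; the evidence is statistically significant.

t = -2.446; reject H0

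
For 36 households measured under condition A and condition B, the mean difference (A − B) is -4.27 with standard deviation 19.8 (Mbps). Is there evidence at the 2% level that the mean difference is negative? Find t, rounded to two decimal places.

H0: μ_d = 0; H1: μ_d < 0 (paired t-test on the differences, left-tailed).
t = d̄/(s_d/√n) = -4.27/(19.8/√36) = -1.29
df = n − 1 = 35
p-value = P(T ≤ -1.29) ≈ 0.102
Since p ≈ 0.102 > α = 0.02, fail to reject H0; the data do not provide sufficient evidence against H0.

-1.29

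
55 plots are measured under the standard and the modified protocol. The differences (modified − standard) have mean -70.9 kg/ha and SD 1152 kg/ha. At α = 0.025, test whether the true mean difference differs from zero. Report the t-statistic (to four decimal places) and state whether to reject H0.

t = -0.4564; fail to reject H0

H0: μ_d = 0; H1: μ_d ≠ 0 (paired t-test on the differences, two-sided).
t = d̄/(s_d/√n) = -70.9/(1152/√55) = -0.4564
df = n − 1 = 54
Two-sided p-value ≈ 0.650
Since p ≈ 0.650 > α = 0.025, fail to reject H0; the evidence is not statistically significant.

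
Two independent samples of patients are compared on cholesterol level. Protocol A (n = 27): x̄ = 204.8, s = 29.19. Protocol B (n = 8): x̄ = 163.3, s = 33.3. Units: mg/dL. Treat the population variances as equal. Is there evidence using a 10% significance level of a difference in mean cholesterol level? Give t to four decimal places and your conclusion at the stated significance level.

t = 3.4241; reject H0

Let group 1 = protocol A, group 2 = protocol B. H0: μ_1 = μ_2; H1: μ_1 ≠ μ_2 (two-sample pooled-variance t-test, two-sided).
s_p² = [(27−1)·29.19² + (8−1)·33.3²]/(27+8−2) = 906.536
t = (204.8 − 163.3)/√[906.536·(1/27 + 1/8)] = 3.4241
df = n₁ + n₂ − 2 = 33
Two-sided p-value ≈ 0.0017
Since p ≈ 0.0017 < α = 0.1, reject H0; the evidence is statistically significant.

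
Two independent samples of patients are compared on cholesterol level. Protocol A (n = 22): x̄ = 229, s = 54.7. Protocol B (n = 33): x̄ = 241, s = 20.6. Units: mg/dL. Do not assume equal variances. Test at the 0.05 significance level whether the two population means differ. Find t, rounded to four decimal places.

-0.9835

Let group 1 = protocol A, group 2 = protocol B. H0: μ_1 = μ_2; H1: μ_1 ≠ μ_2 (Welch's two-sample t-test, two-sided).
t = (x̄_1 − x̄_2)/√(s_1²/n_1 + s_2²/n_2) = (229 − 241)/√(54.7²/22 + 20.6²/33) = -0.9835
Welch–Satterthwaite df ≈ 25.01
Two-sided p-value ≈ 0.335
Since p ≈ 0.335 > α = 0.05, fail to reject H0; the evidence is not statistically significant.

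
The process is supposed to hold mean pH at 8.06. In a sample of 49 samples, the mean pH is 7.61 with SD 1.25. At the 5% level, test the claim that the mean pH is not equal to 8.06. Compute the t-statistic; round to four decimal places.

H0: μ = 8.06; H1: μ ≠ 8.06 (one-sample t-test, two-sided).
t = (x̄ − μ₀)/(s/√n) = (7.61 − 8.06)/(1.25/√49) = -2.5200
df = n − 1 = 48
Two-sided p-value ≈ 0.0151
Since p ≈ 0.0151 < α = 0.05, reject H0; the evidence is statistically significant.

-2.5200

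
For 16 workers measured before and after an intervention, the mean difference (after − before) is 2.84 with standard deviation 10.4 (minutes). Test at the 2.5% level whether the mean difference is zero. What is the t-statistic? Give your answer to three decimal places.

H0: μ_d = 0; H1: μ_d ≠ 0 (paired t-test on the differences, two-sided).
t = d̄/(s_d/√n) = 2.84/(10.4/√16) = 1.092
df = n − 1 = 15
Two-sided p-value ≈ 0.2919
Since p ≈ 0.2919 > α = 0.025, fail to reject H0; the data do not provide sufficient evidence against H0.

1.092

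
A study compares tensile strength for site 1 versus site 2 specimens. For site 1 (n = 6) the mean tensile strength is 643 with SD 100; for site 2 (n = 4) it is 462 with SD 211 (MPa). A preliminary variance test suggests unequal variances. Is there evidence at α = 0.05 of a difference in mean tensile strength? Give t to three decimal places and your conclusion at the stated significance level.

t = 1.600; fail to reject H0

Let group 1 = site 1, group 2 = site 2. H0: μ_1 = μ_2; H1: μ_1 ≠ μ_2 (Welch's two-sample t-test, two-sided).
t = (x̄_1 − x̄_2)/√(s_1²/n_1 + s_2²/n_2) = (643 − 462)/√(100²/6 + 211²/4) = 1.600
Welch–Satterthwaite df ≈ 3.91
Two-sided p-value ≈ 0.1864
Since p ≈ 0.1864 > α = 0.05, fail to reject H0; the data do not provide sufficient evidence against H0.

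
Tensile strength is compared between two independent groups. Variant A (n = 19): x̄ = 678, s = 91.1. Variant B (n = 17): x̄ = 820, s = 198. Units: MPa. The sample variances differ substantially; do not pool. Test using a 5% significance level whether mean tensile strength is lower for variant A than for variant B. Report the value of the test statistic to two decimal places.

-2.71

Let group 1 = variant A, group 2 = variant B. H0: μ_1 = μ_2; H1: μ_1 < μ_2 (Welch's two-sample t-test, left-tailed).
t = (x̄_1 − x̄_2)/√(s_1²/n_1 + s_2²/n_2) = (678 − 820)/√(91.1²/19 + 198²/17) = -2.71
Welch–Satterthwaite df ≈ 21.94
p-value = P(T ≤ -2.71) ≈ 0.006
Since p ≈ 0.006 < α = 0.05, reject H0; the data support H1.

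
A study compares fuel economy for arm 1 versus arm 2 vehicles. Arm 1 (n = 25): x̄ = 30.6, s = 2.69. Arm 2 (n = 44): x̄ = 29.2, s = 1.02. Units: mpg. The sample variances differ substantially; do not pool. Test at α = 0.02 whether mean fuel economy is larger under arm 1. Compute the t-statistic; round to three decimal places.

Let group 1 = arm 1, group 2 = arm 2. H0: μ_1 = μ_2; H1: μ_1 > μ_2 (Welch's two-sample t-test, right-tailed).
t = (x̄_1 − x̄_2)/√(s_1²/n_1 + s_2²/n_2) = (30.6 − 29.2)/√(2.69²/25 + 1.02²/44) = 2.502
Welch–Satterthwaite df ≈ 27.98
p-value = P(T ≥ 2.502) ≈ 0.0092
Since p ≈ 0.0092 < α = 0.02, reject H0; the data support H1.

2.502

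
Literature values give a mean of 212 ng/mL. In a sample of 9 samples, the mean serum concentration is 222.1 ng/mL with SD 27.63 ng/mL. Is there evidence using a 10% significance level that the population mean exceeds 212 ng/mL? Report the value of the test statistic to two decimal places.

H0: μ = 212; H1: μ > 212 (one-sample t-test, right-tailed).
t = (x̄ − μ₀)/(s/√n) = (222.1 − 212)/(27.63/√9) = 1.10
df = n − 1 = 8
p-value = P(T ≥ 1.10) ≈ 0.152
Since p ≈ 0.152 > α = 0.1, fail to reject H0; the evidence is not statistically significant.

1.10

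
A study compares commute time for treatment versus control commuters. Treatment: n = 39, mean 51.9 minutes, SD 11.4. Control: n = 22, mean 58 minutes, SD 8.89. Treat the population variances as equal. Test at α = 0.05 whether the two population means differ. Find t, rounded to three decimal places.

Let group 1 = treatment, group 2 = control. H0: μ_1 = μ_2; H1: μ_1 ≠ μ_2 (two-sample pooled-variance t-test, two-sided).
s_p² = [(39−1)·11.4² + (22−1)·8.89²]/(39+22−2) = 111.833
t = (51.9 − 58)/√[111.833·(1/39 + 1/22)] = -2.163
df = n₁ + n₂ − 2 = 59
Two-sided p-value ≈ 0.0346
Since p ≈ 0.0346 < α = 0.05, reject H0; the data support H1.

-2.163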